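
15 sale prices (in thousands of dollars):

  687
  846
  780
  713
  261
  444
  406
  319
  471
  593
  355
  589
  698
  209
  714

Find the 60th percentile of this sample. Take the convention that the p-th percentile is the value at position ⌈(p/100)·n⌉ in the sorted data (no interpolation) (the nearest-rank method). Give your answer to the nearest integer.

593

Sorted: 209, 261, 319, 355, 406, 444, 471, 589, 593, 687, 698, 713, 714, 780, 846.
n = 15.
Position = ⌈60/100 · 15⌉ = ⌈9⌉ = 9.
The value at rank 9 is 593.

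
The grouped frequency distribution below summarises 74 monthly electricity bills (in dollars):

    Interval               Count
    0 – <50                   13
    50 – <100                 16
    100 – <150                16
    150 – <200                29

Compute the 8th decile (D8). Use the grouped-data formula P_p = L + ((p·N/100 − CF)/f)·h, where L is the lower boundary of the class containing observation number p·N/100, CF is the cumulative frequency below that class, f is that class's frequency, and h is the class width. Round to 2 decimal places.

174.48

N = 74; target position k = 80/100 · 74 = 59.2.
Cumulative frequencies: 13, 29, 45, 74.
Observation 59.2 falls in the class 150 – <200.
L = 150, CF = 45, f = 29, h = 50.
P80 = 150 + ((59.2 − 45)/29)·50 = 150 + 24.4828 = 174.483.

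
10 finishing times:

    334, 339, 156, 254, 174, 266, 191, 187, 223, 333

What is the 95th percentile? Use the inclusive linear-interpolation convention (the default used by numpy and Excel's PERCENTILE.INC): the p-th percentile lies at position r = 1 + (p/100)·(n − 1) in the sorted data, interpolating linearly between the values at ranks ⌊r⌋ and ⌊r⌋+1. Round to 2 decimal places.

Sorted: 156, 174, 187, 191, 223, 254, 266, 333, 334, 339.
n = 10.
r = 1 + (95/100)·(10 − 1) = 1 + 8.55 = 9.55.
Rank 9 is 334 and rank 10 is 339.
Interpolate: 334 + 0.55·(339 − 334) = 334 + 0.55·5 = 336.75.

336.75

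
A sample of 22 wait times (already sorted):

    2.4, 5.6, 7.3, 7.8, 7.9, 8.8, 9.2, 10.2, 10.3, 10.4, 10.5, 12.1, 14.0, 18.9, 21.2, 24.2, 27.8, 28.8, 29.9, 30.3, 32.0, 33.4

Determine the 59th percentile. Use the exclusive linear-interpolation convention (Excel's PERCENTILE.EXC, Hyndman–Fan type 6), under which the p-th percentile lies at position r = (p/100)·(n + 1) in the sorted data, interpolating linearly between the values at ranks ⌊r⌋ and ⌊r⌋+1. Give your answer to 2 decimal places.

16.79

n = 22.
r = (59/100)·(22 + 1) = 13.57.
Rank 13 is 14.0 and rank 14 is 18.9.
Interpolate: 14.0 + 0.57·(18.9 − 14.0) = 14.0 + 0.57·4.9 = 16.793.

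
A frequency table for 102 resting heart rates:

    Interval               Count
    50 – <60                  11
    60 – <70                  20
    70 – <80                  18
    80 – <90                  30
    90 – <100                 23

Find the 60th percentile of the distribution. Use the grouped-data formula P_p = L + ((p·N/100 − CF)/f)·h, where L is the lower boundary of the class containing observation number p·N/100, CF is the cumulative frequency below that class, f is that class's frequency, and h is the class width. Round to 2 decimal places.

84.07

N = 102; target position k = 60/100 · 102 = 61.2.
Cumulative frequencies: 11, 31, 49, 79, 102.
Observation 61.2 falls in the class 80 – <90.
L = 80, CF = 49, f = 30, h = 10.
P60 = 80 + ((61.2 − 49)/30)·10 = 80 + 4.06667 = 84.0667.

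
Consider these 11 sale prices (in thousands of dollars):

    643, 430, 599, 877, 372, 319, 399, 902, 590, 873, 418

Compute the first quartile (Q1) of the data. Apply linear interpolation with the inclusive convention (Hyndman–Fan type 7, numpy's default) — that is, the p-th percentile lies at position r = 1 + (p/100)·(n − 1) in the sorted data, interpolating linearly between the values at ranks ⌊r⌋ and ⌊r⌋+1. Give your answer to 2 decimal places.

Sorted: 319, 372, 399, 418, 430, 590, 599, 643, 873, 877, 902.
n = 11.
r = 1 + (25/100)·(11 − 1) = 1 + 2.5 = 3.5.
Rank 3 is 399 and rank 4 is 418.
Interpolate: 399 + 0.5·(418 − 399) = 399 + 0.5·19 = 408.5.

408.50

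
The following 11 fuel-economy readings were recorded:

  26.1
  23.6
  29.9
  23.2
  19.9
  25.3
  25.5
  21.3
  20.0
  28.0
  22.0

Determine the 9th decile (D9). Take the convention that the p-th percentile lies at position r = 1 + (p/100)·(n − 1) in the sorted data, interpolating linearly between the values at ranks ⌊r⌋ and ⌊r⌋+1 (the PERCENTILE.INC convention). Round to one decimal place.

Sorted: 19.9, 20.0, 21.3, 22.0, 23.2, 23.6, 25.3, 25.5, 26.1, 28.0, 29.9.
n = 11.
r = 1 + (90/100)·(11 − 1) = 1 + 9 = 10.
r is an integer, so P90 is the value at rank 10: 28.0.

28.0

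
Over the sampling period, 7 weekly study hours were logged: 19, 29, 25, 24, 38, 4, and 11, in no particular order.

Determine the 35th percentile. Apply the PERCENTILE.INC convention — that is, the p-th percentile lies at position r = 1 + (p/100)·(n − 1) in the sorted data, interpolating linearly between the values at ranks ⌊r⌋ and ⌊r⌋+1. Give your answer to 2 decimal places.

19.50

Sorted: 4, 11, 19, 24, 25, 29, 38.
n = 7.
r = 1 + (35/100)·(7 − 1) = 1 + 2.1 = 3.1.
Rank 3 is 19 and rank 4 is 24.
Interpolate: 19 + 0.1·(24 − 19) = 19 + 0.1·5 = 19.5.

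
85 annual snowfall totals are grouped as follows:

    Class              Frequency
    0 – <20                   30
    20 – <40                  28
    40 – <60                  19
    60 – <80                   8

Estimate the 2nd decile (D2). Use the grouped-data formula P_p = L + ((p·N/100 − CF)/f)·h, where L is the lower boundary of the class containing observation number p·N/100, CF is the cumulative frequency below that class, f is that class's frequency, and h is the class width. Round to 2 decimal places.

N = 85; target position k = 20/100 · 85 = 17.
Cumulative frequencies: 30, 58, 77, 85.
Observation 17 falls in the class 0 – <20.
L = 0, CF = 0, f = 30, h = 20.
P20 = 0 + ((17 − 0)/30)·20 = 0 + 11.3333 = 11.3333.

11.33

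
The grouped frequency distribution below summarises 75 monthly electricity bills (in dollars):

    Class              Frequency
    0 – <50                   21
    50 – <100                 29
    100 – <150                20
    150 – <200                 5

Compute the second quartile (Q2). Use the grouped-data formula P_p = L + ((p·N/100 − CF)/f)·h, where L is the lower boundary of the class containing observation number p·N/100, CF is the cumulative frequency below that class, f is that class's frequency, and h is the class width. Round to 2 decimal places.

78.45

N = 75; target position k = 50/100 · 75 = 37.5.
Cumulative frequencies: 21, 50, 70, 75.
Observation 37.5 falls in the class 50 – <100.
L = 50, CF = 21, f = 29, h = 50.
P50 = 50 + ((37.5 − 21)/29)·50 = 50 + 28.4483 = 78.4483.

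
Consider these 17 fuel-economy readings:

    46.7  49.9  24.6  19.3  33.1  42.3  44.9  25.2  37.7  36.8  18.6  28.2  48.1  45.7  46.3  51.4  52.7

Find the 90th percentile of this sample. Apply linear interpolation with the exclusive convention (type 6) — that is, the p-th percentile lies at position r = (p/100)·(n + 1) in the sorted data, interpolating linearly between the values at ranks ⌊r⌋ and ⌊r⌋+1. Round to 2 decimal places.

51.66

Sorted: 18.6, 19.3, 24.6, 25.2, 28.2, 33.1, 36.8, 37.7, 42.3, 44.9, 45.7, 46.3, 46.7, 48.1, 49.9, 51.4, 52.7.
n = 17.
r = (90/100)·(17 + 1) = 16.2.
Rank 16 is 51.4 and rank 17 is 52.7.
Interpolate: 51.4 + 0.2·(52.7 − 51.4) = 51.4 + 0.2·1.3 = 51.66.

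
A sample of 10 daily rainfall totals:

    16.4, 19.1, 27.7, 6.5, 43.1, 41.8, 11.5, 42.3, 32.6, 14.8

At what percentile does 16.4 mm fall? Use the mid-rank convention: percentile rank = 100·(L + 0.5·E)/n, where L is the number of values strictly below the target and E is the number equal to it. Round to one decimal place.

35.0

Sorted: 6.5, 11.5, 14.8, 16.4, 19.1, 27.7, 32.6, 41.8, 42.3, 43.1.
Count below 16.4: L = 3; count equal: E = 1; n = 10.
Percentile rank = 100·(3 + 0.5·1)/10 = 100·3.5/10 = 35.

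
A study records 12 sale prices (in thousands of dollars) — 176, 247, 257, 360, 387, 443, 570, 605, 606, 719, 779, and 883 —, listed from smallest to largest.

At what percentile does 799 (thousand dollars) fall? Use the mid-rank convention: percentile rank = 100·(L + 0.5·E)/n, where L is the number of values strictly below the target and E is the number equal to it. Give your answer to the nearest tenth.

91.7

Count below 799: L = 11; count equal: E = 0; n = 12.
Percentile rank = 100·(11 + 0.5·0)/12 = 100·11/12 = 91.67.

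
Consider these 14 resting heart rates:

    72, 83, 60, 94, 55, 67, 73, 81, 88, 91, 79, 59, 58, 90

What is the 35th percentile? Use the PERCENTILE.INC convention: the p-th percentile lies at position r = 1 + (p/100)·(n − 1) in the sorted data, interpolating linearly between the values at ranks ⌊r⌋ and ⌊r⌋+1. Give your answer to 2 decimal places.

69.75

Sorted: 55, 58, 59, 60, 67, 72, 73, 79, 81, 83, 88, 90, 91, 94.
n = 14.
r = 1 + (35/100)·(14 − 1) = 1 + 4.55 = 5.55.
Rank 5 is 67 and rank 6 is 72.
Interpolate: 67 + 0.55·(72 − 67) = 67 + 0.55·5 = 69.75.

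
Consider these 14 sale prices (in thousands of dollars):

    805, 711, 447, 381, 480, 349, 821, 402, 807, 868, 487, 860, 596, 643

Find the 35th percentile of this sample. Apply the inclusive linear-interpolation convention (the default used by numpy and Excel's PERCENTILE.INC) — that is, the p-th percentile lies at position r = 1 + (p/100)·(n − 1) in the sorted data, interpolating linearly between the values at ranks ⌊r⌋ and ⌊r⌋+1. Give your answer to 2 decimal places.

Sorted: 349, 381, 402, 447, 480, 487, 596, 643, 711, 805, 807, 821, 860, 868.
n = 14.
r = 1 + (35/100)·(14 − 1) = 1 + 4.55 = 5.55.
Rank 5 is 480 and rank 6 is 487.
Interpolate: 480 + 0.55·(487 − 480) = 480 + 0.55·7 = 483.85.

483.85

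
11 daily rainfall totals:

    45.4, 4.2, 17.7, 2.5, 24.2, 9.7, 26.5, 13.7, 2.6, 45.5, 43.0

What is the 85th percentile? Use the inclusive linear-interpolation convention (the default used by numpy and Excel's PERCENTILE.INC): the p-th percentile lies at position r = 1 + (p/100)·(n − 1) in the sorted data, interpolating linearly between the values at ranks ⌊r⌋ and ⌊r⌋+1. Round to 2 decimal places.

44.20

Sorted: 2.5, 2.6, 4.2, 9.7, 13.7, 17.7, 24.2, 26.5, 43.0, 45.4, 45.5.
n = 11.
r = 1 + (85/100)·(11 − 1) = 1 + 8.5 = 9.5.
Rank 9 is 43.0 and rank 10 is 45.4.
Interpolate: 43.0 + 0.5·(45.4 − 43.0) = 43.0 + 0.5·2.4 = 44.2.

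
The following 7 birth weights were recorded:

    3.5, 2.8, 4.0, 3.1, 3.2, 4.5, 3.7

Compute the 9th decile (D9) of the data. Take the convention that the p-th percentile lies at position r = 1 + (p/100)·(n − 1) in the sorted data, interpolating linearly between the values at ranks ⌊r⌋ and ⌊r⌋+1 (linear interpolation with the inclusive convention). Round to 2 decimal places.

Sorted: 2.8, 3.1, 3.2, 3.5, 3.7, 4.0, 4.5.
n = 7.
r = 1 + (90/100)·(7 − 1) = 1 + 5.4 = 6.4.
Rank 6 is 4.0 and rank 7 is 4.5.
Interpolate: 4.0 + 0.4·(4.5 − 4.0) = 4.0 + 0.4·0.5 = 4.2.

4.20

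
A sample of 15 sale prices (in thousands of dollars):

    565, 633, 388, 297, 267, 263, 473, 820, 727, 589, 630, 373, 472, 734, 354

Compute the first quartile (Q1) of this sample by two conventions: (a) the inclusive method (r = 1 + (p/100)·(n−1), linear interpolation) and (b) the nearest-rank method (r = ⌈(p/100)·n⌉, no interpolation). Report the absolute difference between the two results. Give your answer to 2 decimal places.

Sorted: 263, 267, 297, 354, 373, 388, 472, 473, 565, 589, 630, 633, 727, 734, 820.
n = 15.
(a) r = 4.5; between ranks 4 (354) and 5 (373): 363.5.
(b) the nearest-rank method: rank 4 → 354.
|363.5 − 354| = 9.5.

9.50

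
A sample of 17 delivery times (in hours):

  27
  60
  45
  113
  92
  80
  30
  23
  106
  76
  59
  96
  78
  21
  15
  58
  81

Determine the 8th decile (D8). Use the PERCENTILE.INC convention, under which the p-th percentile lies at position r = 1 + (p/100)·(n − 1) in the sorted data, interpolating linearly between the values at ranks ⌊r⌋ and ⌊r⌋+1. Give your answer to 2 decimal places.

Sorted: 15, 21, 23, 27, 30, 45, 58, 59, 60, 76, 78, 80, 81, 92, 96, 106, 113.
n = 17.
r = 1 + (80/100)·(17 − 1) = 1 + 12.8 = 13.8.
Rank 13 is 81 and rank 14 is 92.
Interpolate: 81 + 0.8·(92 − 81) = 81 + 0.8·11 = 89.8.

89.80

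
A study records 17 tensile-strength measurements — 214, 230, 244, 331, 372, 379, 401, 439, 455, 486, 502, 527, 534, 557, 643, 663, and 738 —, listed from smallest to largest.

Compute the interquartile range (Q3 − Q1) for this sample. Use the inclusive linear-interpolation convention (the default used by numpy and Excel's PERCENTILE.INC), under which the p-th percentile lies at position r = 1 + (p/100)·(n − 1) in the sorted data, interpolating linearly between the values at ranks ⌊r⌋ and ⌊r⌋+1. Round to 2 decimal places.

162.00

n = 17.
P25: r = 5 (integer) → 372.
P75: r = 13 (integer) → 534.
Difference: 534 − 372 = 162.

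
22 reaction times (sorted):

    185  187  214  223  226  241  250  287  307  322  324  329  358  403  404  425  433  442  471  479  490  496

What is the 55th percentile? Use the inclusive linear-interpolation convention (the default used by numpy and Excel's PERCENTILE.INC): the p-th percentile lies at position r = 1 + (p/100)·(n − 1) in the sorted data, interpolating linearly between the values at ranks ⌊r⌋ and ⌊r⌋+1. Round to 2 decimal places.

344.95

n = 22.
r = 1 + (55/100)·(22 − 1) = 1 + 11.55 = 12.55.
Rank 12 is 329 and rank 13 is 358.
Interpolate: 329 + 0.55·(358 − 329) = 329 + 0.55·29 = 344.95.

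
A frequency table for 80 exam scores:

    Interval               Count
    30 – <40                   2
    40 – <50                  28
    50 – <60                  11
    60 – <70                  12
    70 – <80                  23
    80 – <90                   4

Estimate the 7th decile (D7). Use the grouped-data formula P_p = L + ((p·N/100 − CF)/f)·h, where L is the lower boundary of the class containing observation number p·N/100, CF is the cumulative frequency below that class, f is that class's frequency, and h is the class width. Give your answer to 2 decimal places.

N = 80; target position k = 70/100 · 80 = 56.
Cumulative frequencies: 2, 30, 41, 53, 76, 80.
Observation 56 falls in the class 70 – <80.
L = 70, CF = 53, f = 23, h = 10.
P70 = 70 + ((56 − 53)/23)·10 = 70 + 1.30435 = 71.3043.

71.30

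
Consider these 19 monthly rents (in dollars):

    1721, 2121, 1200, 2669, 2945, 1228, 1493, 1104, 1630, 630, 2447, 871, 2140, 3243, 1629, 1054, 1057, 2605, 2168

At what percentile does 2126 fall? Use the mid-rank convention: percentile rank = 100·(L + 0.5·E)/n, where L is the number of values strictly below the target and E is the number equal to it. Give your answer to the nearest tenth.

63.2

Sorted: 630, 871, 1054, 1057, 1104, 1200, 1228, 1493, 1629, 1630, 1721, 2121, 2140, 2168, 2447, 2605, 2669, 2945, 3243.
Count below 2126: L = 12; count equal: E = 0; n = 19.
Percentile rank = 100·(12 + 0.5·0)/19 = 100·12/19 = 63.16.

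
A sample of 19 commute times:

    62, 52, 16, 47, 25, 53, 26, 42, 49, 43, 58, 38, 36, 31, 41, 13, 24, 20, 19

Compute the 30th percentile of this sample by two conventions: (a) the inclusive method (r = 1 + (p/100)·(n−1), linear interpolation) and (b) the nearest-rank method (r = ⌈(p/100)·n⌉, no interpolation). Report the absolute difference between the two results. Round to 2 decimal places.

Sorted: 13, 16, 19, 20, 24, 25, 26, 31, 36, 38, 41, 42, 43, 47, 49, 52, 53, 58, 62.
n = 19.
(a) r = 6.4; between ranks 6 (25) and 7 (26): 25.4.
(b) the nearest-rank method: rank 6 → 25.
|25.4 − 25| = 0.4.

0.40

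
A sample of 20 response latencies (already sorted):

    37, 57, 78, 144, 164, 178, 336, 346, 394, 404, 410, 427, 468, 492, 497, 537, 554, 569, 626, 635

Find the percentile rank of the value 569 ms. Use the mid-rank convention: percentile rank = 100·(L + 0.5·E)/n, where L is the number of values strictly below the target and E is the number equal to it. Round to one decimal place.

87.5

Count below 569: L = 17; count equal: E = 1; n = 20.
Percentile rank = 100·(17 + 0.5·1)/20 = 100·17.5/20 = 87.5.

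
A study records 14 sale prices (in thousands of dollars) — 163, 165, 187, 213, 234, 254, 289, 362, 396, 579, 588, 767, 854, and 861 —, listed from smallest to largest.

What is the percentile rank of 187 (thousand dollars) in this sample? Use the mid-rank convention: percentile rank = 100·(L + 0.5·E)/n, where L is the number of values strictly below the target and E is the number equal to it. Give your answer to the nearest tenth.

17.9

Count below 187: L = 2; count equal: E = 1; n = 14.
Percentile rank = 100·(2 + 0.5·1)/14 = 100·2.5/14 = 17.86.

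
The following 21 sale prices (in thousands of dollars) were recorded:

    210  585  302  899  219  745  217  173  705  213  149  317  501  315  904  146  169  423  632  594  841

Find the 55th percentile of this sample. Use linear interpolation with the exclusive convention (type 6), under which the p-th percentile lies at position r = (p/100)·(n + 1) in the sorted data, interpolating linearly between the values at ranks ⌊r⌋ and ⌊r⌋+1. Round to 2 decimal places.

Sorted: 146, 149, 169, 173, 210, 213, 217, 219, 302, 315, 317, 423, 501, 585, 594, 632, 705, 745, 841, 899, 904.
n = 21.
r = (55/100)·(21 + 1) = 12.1.
Rank 12 is 423 and rank 13 is 501.
Interpolate: 423 + 0.1·(501 − 423) = 423 + 0.1·78 = 430.8.

430.80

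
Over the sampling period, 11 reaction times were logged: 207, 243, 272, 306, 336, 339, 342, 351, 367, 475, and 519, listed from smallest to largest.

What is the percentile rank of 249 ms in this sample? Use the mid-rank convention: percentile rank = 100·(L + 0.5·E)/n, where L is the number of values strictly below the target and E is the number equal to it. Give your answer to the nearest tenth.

18.2

Count below 249: L = 2; count equal: E = 0; n = 11.
Percentile rank = 100·(2 + 0.5·0)/11 = 100·2/11 = 18.18.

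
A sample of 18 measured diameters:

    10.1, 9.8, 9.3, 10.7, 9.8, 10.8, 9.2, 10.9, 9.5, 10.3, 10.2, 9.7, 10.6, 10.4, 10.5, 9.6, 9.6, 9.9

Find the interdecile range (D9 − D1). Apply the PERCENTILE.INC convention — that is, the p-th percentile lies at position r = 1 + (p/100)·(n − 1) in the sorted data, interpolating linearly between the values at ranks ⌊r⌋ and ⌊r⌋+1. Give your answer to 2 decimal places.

1.29

Sorted: 9.2, 9.3, 9.5, 9.6, 9.6, 9.7, 9.8, 9.8, 9.9, 10.1, 10.2, 10.3, 10.4, 10.5, 10.6, 10.7, 10.8, 10.9.
n = 18.
P10: r = 2.7; ranks 2–3 are 9.3, 9.5; interpolating gives 9.44.
P90: r = 16.3; ranks 16–17 are 10.7, 10.8; interpolating gives 10.73.
Difference: 10.73 − 9.44 = 1.29.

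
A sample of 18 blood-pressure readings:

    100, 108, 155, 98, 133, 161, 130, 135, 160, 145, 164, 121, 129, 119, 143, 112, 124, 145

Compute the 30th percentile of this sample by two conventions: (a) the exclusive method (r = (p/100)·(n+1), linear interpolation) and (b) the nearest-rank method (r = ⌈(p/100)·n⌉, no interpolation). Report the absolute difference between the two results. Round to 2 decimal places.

Sorted: 98, 100, 108, 112, 119, 121, 124, 129, 130, 133, 135, 143, 145, 145, 155, 160, 161, 164.
n = 18.
(a) r = 5.7; between ranks 5 (119) and 6 (121): 120.4.
(b) the nearest-rank method: rank 6 → 121.
|120.4 − 121| = 0.6.

0.60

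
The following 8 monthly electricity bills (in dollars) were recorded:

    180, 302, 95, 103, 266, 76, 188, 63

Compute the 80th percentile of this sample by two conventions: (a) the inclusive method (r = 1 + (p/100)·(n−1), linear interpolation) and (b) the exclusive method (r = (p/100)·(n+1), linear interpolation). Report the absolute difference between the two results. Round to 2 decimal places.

38.40

Sorted: 63, 76, 95, 103, 180, 188, 266, 302.
n = 8.
(a) r = 6.6; between ranks 6 (188) and 7 (266): 234.8.
(b) r = 7.2; between ranks 7 (266) and 8 (302): 273.2.
|234.8 − 273.2| = 38.4.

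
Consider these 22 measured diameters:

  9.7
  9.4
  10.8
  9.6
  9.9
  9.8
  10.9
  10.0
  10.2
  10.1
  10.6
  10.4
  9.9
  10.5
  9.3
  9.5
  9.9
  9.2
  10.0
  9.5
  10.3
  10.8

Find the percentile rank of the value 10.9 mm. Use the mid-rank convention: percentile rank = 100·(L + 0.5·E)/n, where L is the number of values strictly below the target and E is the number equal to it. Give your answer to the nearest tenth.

97.7

Sorted: 9.2, 9.3, 9.4, 9.5, 9.5, 9.6, 9.7, 9.8, 9.9, 9.9, 9.9, 10.0, 10.0, 10.1, 10.2, 10.3, 10.4, 10.5, 10.6, 10.8, 10.8, 10.9.
Count below 10.9: L = 21; count equal: E = 1; n = 22.
Percentile rank = 100·(21 + 0.5·1)/22 = 100·21.5/22 = 97.73.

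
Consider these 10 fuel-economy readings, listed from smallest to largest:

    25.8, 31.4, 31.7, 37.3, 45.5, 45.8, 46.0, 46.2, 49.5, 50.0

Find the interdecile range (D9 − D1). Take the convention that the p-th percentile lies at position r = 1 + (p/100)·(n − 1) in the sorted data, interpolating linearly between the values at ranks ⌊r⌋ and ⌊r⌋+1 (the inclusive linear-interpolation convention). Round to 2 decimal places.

18.71

n = 10.
P10: r = 1.9; ranks 1–2 are 25.8, 31.4; interpolating gives 30.84.
P90: r = 9.1; ranks 9–10 are 49.5, 50.0; interpolating gives 49.55.
Difference: 49.55 − 30.84 = 18.71.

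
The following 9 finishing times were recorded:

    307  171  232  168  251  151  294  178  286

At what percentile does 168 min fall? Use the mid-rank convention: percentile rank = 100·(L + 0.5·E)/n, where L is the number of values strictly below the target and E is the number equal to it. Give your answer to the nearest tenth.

Sorted: 151, 168, 171, 178, 232, 251, 286, 294, 307.
Count below 168: L = 1; count equal: E = 1; n = 9.
Percentile rank = 100·(1 + 0.5·1)/9 = 100·1.5/9 = 16.67.

16.7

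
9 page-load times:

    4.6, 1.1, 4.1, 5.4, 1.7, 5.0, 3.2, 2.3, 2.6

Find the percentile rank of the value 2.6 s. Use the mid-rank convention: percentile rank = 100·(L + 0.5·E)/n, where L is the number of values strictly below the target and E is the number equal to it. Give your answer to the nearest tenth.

Sorted: 1.1, 1.7, 2.3, 2.6, 3.2, 4.1, 4.6, 5.0, 5.4.
Count below 2.6: L = 3; count equal: E = 1; n = 9.
Percentile rank = 100·(3 + 0.5·1)/9 = 100·3.5/9 = 38.89.

38.9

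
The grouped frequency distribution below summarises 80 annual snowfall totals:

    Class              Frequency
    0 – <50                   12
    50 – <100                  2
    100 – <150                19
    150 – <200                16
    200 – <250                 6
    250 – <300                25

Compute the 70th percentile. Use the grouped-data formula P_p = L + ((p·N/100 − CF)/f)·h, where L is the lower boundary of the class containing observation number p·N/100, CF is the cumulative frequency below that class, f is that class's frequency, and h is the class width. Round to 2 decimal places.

N = 80; target position k = 70/100 · 80 = 56.
Cumulative frequencies: 12, 14, 33, 49, 55, 80.
Observation 56 falls in the class 250 – <300.
L = 250, CF = 55, f = 25, h = 50.
P70 = 250 + ((56 − 55)/25)·50 = 250 + 2 = 252.

252.00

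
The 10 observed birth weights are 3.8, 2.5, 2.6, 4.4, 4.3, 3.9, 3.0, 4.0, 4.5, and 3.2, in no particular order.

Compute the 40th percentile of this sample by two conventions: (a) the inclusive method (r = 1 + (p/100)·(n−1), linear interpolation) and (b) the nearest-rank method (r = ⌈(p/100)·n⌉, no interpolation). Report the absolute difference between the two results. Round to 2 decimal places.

Sorted: 2.5, 2.6, 3.0, 3.2, 3.8, 3.9, 4.0, 4.3, 4.4, 4.5.
n = 10.
(a) r = 4.6; between ranks 4 (3.2) and 5 (3.8): 3.56.
(b) the nearest-rank method: rank 4 → 3.2.
|3.56 − 3.2| = 0.36.

0.36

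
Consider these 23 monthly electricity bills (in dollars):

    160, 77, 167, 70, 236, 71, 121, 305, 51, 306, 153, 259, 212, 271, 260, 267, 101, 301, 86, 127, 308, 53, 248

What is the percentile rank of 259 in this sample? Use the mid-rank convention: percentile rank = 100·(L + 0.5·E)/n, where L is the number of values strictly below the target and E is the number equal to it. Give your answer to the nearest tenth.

67.4

Sorted: 51, 53, 70, 71, 77, 86, 101, 121, 127, 153, 160, 167, 212, 236, 248, 259, 260, 267, 271, 301, 305, 306, 308.
Count below 259: L = 15; count equal: E = 1; n = 23.
Percentile rank = 100·(15 + 0.5·1)/23 = 100·15.5/23 = 67.39.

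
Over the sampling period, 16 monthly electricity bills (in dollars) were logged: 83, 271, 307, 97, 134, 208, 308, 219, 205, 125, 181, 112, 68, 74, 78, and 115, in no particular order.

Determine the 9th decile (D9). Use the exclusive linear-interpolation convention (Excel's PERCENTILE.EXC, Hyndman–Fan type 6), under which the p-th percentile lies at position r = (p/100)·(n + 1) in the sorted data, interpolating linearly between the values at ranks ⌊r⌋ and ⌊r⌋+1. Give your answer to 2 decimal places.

307.30

Sorted: 68, 74, 78, 83, 97, 112, 115, 125, 134, 181, 205, 208, 219, 271, 307, 308.
n = 16.
r = (90/100)·(16 + 1) = 15.3.
Rank 15 is 307 and rank 16 is 308.
Interpolate: 307 + 0.3·(308 − 307) = 307 + 0.3·1 = 307.3.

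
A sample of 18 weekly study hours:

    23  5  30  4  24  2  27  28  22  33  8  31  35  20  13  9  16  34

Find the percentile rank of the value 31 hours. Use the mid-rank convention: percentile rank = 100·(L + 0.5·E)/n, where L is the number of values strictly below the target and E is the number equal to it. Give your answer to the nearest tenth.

80.6

Sorted: 2, 4, 5, 8, 9, 13, 16, 20, 22, 23, 24, 27, 28, 30, 31, 33, 34, 35.
Count below 31: L = 14; count equal: E = 1; n = 18.
Percentile rank = 100·(14 + 0.5·1)/18 = 100·14.5/18 = 80.56.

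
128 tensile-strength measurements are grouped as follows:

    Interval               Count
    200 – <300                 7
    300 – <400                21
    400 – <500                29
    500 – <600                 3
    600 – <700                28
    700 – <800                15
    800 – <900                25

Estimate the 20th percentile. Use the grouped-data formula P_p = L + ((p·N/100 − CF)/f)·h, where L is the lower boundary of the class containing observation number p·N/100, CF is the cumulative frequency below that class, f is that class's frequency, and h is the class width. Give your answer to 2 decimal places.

388.57

N = 128; target position k = 20/100 · 128 = 25.6.
Cumulative frequencies: 7, 28, 57, 60, 88, 103, 128.
Observation 25.6 falls in the class 300 – <400.
L = 300, CF = 7, f = 21, h = 100.
P20 = 300 + ((25.6 − 7)/21)·100 = 300 + 88.5714 = 388.571.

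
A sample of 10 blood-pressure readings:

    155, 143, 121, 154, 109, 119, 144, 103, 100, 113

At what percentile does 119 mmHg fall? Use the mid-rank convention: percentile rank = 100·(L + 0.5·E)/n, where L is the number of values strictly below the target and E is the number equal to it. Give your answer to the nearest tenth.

45.0

Sorted: 100, 103, 109, 113, 119, 121, 143, 144, 154, 155.
Count below 119: L = 4; count equal: E = 1; n = 10.
Percentile rank = 100·(4 + 0.5·1)/10 = 100·4.5/10 = 45.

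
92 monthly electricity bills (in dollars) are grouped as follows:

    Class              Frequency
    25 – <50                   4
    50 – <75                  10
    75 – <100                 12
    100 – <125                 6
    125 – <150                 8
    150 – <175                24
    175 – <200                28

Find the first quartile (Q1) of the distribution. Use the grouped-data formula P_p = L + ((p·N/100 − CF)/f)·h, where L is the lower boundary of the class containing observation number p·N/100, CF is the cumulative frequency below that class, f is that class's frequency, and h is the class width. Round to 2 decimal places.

93.75

N = 92; target position k = 25/100 · 92 = 23.
Cumulative frequencies: 4, 14, 26, 32, 40, 64, 92.
Observation 23 falls in the class 75 – <100.
L = 75, CF = 14, f = 12, h = 25.
P25 = 75 + ((23 − 14)/12)·25 = 75 + 18.75 = 93.75.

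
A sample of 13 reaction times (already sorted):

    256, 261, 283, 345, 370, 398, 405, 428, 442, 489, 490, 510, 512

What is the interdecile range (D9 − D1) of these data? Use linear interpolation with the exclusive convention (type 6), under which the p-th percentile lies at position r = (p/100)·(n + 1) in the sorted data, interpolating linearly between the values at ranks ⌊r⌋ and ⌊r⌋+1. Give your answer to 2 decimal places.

253.20

n = 13.
P10: r = 1.4; ranks 1–2 are 256, 261; interpolating gives 258.
P90: r = 12.6; ranks 12–13 are 510, 512; interpolating gives 511.2.
Difference: 511.2 − 258 = 253.2.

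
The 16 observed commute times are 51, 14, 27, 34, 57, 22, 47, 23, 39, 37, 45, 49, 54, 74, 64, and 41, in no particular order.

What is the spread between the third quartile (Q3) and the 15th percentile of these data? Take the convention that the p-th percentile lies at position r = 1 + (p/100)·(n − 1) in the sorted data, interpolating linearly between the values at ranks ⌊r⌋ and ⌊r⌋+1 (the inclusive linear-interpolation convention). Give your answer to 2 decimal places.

Sorted: 14, 22, 23, 27, 34, 37, 39, 41, 45, 47, 49, 51, 54, 57, 64, 74.
n = 16.
P15: r = 3.25; ranks 3–4 are 23, 27; interpolating gives 24.
P75: r = 12.25; ranks 12–13 are 51, 54; interpolating gives 51.75.
Difference: 51.75 − 24 = 27.75.

27.75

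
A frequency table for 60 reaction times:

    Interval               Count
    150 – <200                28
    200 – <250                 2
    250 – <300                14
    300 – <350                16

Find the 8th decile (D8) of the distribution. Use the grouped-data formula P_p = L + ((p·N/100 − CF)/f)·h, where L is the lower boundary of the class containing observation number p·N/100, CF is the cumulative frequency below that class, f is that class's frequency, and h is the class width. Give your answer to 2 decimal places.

N = 60; target position k = 80/100 · 60 = 48.
Cumulative frequencies: 28, 30, 44, 60.
Observation 48 falls in the class 300 – <350.
L = 300, CF = 44, f = 16, h = 50.
P80 = 300 + ((48 − 44)/16)·50 = 300 + 12.5 = 312.5.

312.50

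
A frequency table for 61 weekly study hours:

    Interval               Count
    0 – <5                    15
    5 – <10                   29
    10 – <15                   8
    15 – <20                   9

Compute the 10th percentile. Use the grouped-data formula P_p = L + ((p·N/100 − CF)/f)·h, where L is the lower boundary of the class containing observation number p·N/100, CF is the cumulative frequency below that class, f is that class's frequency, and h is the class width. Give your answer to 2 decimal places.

N = 61; target position k = 10/100 · 61 = 6.1.
Cumulative frequencies: 15, 44, 52, 61.
Observation 6.1 falls in the class 0 – <5.
L = 0, CF = 0, f = 15, h = 5.
P10 = 0 + ((6.1 − 0)/15)·5 = 0 + 2.03333 = 2.03333.

2.03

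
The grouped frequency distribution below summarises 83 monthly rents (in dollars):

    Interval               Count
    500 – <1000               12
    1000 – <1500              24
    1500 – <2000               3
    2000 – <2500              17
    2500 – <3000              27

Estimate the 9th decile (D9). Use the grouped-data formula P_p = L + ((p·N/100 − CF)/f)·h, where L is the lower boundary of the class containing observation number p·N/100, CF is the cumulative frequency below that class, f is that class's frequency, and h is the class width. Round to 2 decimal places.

N = 83; target position k = 90/100 · 83 = 74.7.
Cumulative frequencies: 12, 36, 39, 56, 83.
Observation 74.7 falls in the class 2500 – <3000.
L = 2500, CF = 56, f = 27, h = 500.
P90 = 2500 + ((74.7 − 56)/27)·500 = 2500 + 346.296 = 2846.3.

2846.30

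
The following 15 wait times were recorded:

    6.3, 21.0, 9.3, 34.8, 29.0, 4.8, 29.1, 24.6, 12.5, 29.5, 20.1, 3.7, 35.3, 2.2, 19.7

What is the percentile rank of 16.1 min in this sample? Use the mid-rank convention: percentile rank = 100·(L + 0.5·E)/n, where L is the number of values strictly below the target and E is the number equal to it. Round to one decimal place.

Sorted: 2.2, 3.7, 4.8, 6.3, 9.3, 12.5, 19.7, 20.1, 21.0, 24.6, 29.0, 29.1, 29.5, 34.8, 35.3.
Count below 16.1: L = 6; count equal: E = 0; n = 15.
Percentile rank = 100·(6 + 0.5·0)/15 = 100·6/15 = 40.

40.0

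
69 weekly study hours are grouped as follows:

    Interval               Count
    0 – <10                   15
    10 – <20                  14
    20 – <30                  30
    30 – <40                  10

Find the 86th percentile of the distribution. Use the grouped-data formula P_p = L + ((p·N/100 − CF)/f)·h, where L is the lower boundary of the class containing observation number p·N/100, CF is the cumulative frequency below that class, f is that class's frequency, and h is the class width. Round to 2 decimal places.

N = 69; target position k = 86/100 · 69 = 59.34.
Cumulative frequencies: 15, 29, 59, 69.
Observation 59.34 falls in the class 30 – <40.
L = 30, CF = 59, f = 10, h = 10.
P86 = 30 + ((59.34 − 59)/10)·10 = 30 + 0.34 = 30.34.

30.34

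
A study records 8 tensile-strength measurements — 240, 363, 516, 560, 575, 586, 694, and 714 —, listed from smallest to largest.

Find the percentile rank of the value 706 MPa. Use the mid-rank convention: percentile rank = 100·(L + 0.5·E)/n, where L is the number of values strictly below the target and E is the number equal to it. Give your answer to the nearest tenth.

Count below 706: L = 7; count equal: E = 0; n = 8.
Percentile rank = 100·(7 + 0.5·0)/8 = 100·7/8 = 87.5.

87.5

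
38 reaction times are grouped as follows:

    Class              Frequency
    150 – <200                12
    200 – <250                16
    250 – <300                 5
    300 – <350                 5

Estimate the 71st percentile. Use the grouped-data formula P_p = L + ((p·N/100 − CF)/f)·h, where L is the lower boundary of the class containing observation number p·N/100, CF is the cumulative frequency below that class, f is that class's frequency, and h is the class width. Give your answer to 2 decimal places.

246.81

N = 38; target position k = 71/100 · 38 = 26.98.
Cumulative frequencies: 12, 28, 33, 38.
Observation 26.98 falls in the class 200 – <250.
L = 200, CF = 12, f = 16, h = 50.
P71 = 200 + ((26.98 − 12)/16)·50 = 200 + 46.8125 = 246.812.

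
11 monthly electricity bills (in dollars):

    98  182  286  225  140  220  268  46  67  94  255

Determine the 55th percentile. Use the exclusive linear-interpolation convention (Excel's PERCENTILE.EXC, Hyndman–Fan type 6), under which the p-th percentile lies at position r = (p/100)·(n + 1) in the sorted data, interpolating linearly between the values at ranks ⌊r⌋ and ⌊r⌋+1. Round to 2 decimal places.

204.80

Sorted: 46, 67, 94, 98, 140, 182, 220, 225, 255, 268, 286.
n = 11.
r = (55/100)·(11 + 1) = 6.6.
Rank 6 is 182 and rank 7 is 220.
Interpolate: 182 + 0.6·(220 − 182) = 182 + 0.6·38 = 204.8.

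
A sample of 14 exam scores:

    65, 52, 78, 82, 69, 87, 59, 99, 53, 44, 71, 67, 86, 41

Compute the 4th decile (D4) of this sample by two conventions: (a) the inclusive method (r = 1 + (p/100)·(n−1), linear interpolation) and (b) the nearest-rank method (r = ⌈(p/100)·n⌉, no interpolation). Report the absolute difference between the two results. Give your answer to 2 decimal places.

Sorted: 41, 44, 52, 53, 59, 65, 67, 69, 71, 78, 82, 86, 87, 99.
n = 14.
(a) r = 6.2; between ranks 6 (65) and 7 (67): 65.4.
(b) the nearest-rank method: rank 6 → 65.
|65.4 − 65| = 0.4.

0.40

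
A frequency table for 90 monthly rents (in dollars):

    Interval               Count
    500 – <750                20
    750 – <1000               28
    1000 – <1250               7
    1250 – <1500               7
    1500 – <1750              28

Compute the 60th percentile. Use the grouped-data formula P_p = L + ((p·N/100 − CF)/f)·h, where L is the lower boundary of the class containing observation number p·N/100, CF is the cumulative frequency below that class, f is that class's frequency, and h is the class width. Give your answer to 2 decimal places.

N = 90; target position k = 60/100 · 90 = 54.
Cumulative frequencies: 20, 48, 55, 62, 90.
Observation 54 falls in the class 1000 – <1250.
L = 1000, CF = 48, f = 7, h = 250.
P60 = 1000 + ((54 − 48)/7)·250 = 1000 + 214.286 = 1214.29.

1214.29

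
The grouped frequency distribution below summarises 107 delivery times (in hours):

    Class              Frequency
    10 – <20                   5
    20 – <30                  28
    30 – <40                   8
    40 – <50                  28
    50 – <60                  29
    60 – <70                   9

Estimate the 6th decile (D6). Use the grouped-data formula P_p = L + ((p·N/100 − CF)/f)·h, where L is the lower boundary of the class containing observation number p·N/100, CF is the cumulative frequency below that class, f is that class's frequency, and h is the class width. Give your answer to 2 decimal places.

48.29

N = 107; target position k = 60/100 · 107 = 64.2.
Cumulative frequencies: 5, 33, 41, 69, 98, 107.
Observation 64.2 falls in the class 40 – <50.
L = 40, CF = 41, f = 28, h = 10.
P60 = 40 + ((64.2 − 41)/28)·10 = 40 + 8.28571 = 48.2857.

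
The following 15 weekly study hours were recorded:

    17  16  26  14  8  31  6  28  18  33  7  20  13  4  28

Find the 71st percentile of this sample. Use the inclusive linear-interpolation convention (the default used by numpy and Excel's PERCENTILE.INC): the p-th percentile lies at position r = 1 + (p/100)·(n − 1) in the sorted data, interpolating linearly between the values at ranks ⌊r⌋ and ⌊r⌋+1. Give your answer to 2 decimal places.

Sorted: 4, 6, 7, 8, 13, 14, 16, 17, 18, 20, 26, 28, 28, 31, 33.
n = 15.
r = 1 + (71/100)·(15 − 1) = 1 + 9.94 = 10.94.
Rank 10 is 20 and rank 11 is 26.
Interpolate: 20 + 0.94·(26 − 20) = 20 + 0.94·6 = 25.64.

25.64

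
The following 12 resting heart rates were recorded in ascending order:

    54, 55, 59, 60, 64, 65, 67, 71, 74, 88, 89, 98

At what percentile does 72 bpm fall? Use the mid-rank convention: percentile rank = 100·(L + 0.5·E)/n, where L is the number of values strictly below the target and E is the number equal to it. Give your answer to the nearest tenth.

Count below 72: L = 8; count equal: E = 0; n = 12.
Percentile rank = 100·(8 + 0.5·0)/12 = 100·8/12 = 66.67.

66.7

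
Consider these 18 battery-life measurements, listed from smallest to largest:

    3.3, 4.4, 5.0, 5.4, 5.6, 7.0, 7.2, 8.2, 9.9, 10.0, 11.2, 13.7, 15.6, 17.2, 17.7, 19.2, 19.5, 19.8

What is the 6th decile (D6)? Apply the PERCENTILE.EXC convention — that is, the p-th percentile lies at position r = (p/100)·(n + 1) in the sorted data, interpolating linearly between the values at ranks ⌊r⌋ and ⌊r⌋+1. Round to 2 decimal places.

n = 18.
r = (60/100)·(18 + 1) = 11.4.
Rank 11 is 11.2 and rank 12 is 13.7.
Interpolate: 11.2 + 0.4·(13.7 − 11.2) = 11.2 + 0.4·2.5 = 12.2.

12.20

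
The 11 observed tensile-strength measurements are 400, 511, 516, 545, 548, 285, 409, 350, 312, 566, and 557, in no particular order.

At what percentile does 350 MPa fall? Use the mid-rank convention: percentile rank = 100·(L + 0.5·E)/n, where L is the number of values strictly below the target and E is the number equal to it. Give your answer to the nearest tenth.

22.7

Sorted: 285, 312, 350, 400, 409, 511, 516, 545, 548, 557, 566.
Count below 350: L = 2; count equal: E = 1; n = 11.
Percentile rank = 100·(2 + 0.5·1)/11 = 100·2.5/11 = 22.73.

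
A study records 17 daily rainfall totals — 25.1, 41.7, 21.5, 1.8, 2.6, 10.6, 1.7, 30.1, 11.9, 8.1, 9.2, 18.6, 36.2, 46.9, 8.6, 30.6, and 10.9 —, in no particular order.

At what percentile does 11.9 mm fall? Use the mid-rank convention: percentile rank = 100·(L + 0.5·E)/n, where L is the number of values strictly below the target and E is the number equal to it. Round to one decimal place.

50.0

Sorted: 1.7, 1.8, 2.6, 8.1, 8.6, 9.2, 10.6, 10.9, 11.9, 18.6, 21.5, 25.1, 30.1, 30.6, 36.2, 41.7, 46.9.
Count below 11.9: L = 8; count equal: E = 1; n = 17.
Percentile rank = 100·(8 + 0.5·1)/17 = 100·8.5/17 = 50.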